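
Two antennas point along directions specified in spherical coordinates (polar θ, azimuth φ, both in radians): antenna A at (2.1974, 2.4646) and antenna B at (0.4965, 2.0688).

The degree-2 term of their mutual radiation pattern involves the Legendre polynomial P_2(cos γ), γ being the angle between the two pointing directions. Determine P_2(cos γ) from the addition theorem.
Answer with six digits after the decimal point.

-0.461807

Term-by-term m-sum for l=2 (normalisation 4π/5 = 2.513274):
  m=-2: +0.054521-0.247516i × -0.047651+0.073565i = +0.015610+0.015805i  (running Σ = +0.015610+0.015805i)
  m=-1: +0.286028-0.229881i × -0.154560-0.284268i = -0.109556-0.045778i  (running Σ = -0.093946-0.029973i)
  m=0: +0.009961-0.000000i × +0.416086+0.000000i = +0.004145+0.000000i  (running Σ = -0.089801-0.029973i)
  m=1: -0.286028-0.229881i × +0.154560-0.284268i = -0.109556+0.045778i  (running Σ = -0.199358+0.015805i)
  m=2: +0.054521+0.247516i × -0.047651-0.073565i = +0.015610-0.015805i  (running Σ = -0.183747+0.000000i)
Total Σ_m = -0.183747+0.000000i. Multiply by 2.513274: -0.461807+0.000000i. P_2(cos γ) = -0.461807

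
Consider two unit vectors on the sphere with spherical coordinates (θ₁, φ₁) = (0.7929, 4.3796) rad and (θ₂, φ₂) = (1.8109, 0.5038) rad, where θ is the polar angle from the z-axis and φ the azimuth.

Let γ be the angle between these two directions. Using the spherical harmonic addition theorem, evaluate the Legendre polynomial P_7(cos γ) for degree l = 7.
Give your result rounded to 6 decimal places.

-0.206637

Summing Y*_{l m}(θ₁,φ₁)·Y_{l m}(θ₂,φ₂) over m ∈ [−7, 7]; prefactor 4π/(2·7+1) = 0.837758:
  term(m=-7) = -0.00787 + 0.01729j   from Y*(Ω₁)=0.03379 - 0.03203j, Y(Ω₂)=-0.37801 + 0.15318j
  term(m=-6) = 0.01939 + 0.06112j   from Y*(Ω₁)=0.07091 + 0.15629j, Y(Ω₂)=0.37100 + 0.04428j
  term(m=-5) = -0.02638 - 0.01543j   from Y*(Ω₁)=-0.36214 + 0.03383j, Y(Ω₂)=0.06825 + 0.04899j
  term(m=-4) = -0.15546 + 0.03229j   from Y*(Ω₁)=0.10712 - 0.43842j, Y(Ω₂)=-0.15125 - 0.31764j
  term(m=-3) = -0.00341 + 0.00466j   from Y*(Ω₁)=0.17418 + 0.11224j, Y(Ω₂)=-0.00166 + 0.02783j
  term(m=-2) = 0.00829 + 0.08069j   from Y*(Ω₁)=0.19678 - 0.15448j, Y(Ω₂)=-0.17311 + 0.27416j
  term(m=-1) = 0.01734 + 0.01565j   from Y*(Ω₁)=0.10896 + 0.31524j, Y(Ω₂)=0.06134 - 0.03381j
  term(m=+0) = 0.04953 + 0.00000j   from Y*(Ω₁)=0.15785 + 0.00000j, Y(Ω₂)=0.31381 + 0.00000j
  term(m=+1) = 0.01734 - 0.01565j   from Y*(Ω₁)=-0.10896 + 0.31524j, Y(Ω₂)=-0.06134 - 0.03381j
  term(m=+2) = 0.00829 - 0.08069j   from Y*(Ω₁)=0.19678 + 0.15448j, Y(Ω₂)=-0.17311 - 0.27416j
  term(m=+3) = -0.00341 - 0.00466j   from Y*(Ω₁)=-0.17418 + 0.11224j, Y(Ω₂)=0.00166 + 0.02783j
  term(m=+4) = -0.15546 - 0.03229j   from Y*(Ω₁)=0.10712 + 0.43842j, Y(Ω₂)=-0.15125 + 0.31764j
  term(m=+5) = -0.02638 + 0.01543j   from Y*(Ω₁)=0.36214 + 0.03383j, Y(Ω₂)=-0.06825 + 0.04899j
  term(m=+6) = 0.01939 - 0.06112j   from Y*(Ω₁)=0.07091 - 0.15629j, Y(Ω₂)=0.37100 - 0.04428j
  term(m=+7) = -0.00787 - 0.01729j   from Y*(Ω₁)=-0.03379 - 0.03203j, Y(Ω₂)=0.37801 + 0.15318j
Accumulated sum -0.24666 + 0.00000j; after 4π/(2l+1) scaling, -0.20664 + 0.00000j ⇒ P_7 = -0.206637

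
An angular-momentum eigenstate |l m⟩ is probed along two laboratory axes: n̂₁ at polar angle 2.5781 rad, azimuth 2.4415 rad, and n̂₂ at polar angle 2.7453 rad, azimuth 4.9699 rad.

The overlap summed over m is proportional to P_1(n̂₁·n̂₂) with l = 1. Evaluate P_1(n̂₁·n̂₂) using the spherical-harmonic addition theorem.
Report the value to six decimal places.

Term-by-term m-sum for l=1 (normalisation 4π/3 = 4.188790):
  m=-1: (-0.141135, 0.118899) × (0.033964, 0.128964) = (-0.020127, -0.014163)  (running Σ = (-0.020127, -0.014163))
  m=0: (-0.413062, -0.000000) × (-0.450735, 0.000000) = (0.186181, 0.000000)  (running Σ = (0.166054, -0.014163))
  m=1: (0.141135, 0.118899) × (-0.033964, 0.128964) = (-0.020127, 0.014163)  (running Σ = (0.145927, 0.000000))
Total Σ_m = (0.145927, 0.000000). Multiply by 4.188790: (0.611259, 0.000000). P_1(cos γ) = 0.611259

0.611259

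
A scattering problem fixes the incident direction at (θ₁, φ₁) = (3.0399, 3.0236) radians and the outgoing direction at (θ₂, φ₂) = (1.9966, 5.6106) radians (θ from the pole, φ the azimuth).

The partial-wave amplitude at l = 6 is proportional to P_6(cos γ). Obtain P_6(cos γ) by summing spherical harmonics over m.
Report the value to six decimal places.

Term-by-term m-sum for l=6 (normalisation 4π/13 = 0.966644):
  [-6]  conj(Y_{6,-6})(Ω₁) = 0.00000 - 0.00000j ; Y_{6,-6}(Ω₂) = -0.17263 - 0.21485j ; Δ = -0.00000 - 0.00000j
  [-5]  conj(Y_{6,-5})(Ω₁) = 0.00001 - 0.00001j ; Y_{6,-5}(Ω₂) = 0.42246 + 0.09506j ; Δ = 0.00001 - 0.00000j
  [-4]  conj(Y_{6,-4})(Ω₁) = 0.00033 - 0.00017j ; Y_{6,-4}(Ω₂) = -0.19363 + 0.09384j ; Δ = -0.00005 + 0.00006j
  [-3]  conj(Y_{6,-3})(Ω₁) = 0.00502 - 0.00185j ; Y_{6,-3}(Ω₂) = -0.09867 + 0.20585j ; Δ = -0.00011 + 0.00122j
  [-2]  conj(Y_{6,-2})(Ω₁) = 0.05061 - 0.01217j ; Y_{6,-2}(Ω₂) = -0.06711 - 0.29236j ; Δ = -0.00695 - 0.01398j
  [-1]  conj(Y_{6,-1})(Ω₁) = 0.31535 - 0.03738j ; Y_{6,-1}(Ω₂) = -0.10209 - 0.08131j ; Δ = -0.03524 - 0.02183j
  [+0]  conj(Y_{6,0})(Ω₁) = 0.90958 + 0.00000j ; Y_{6,0}(Ω₂) = 0.31100 + 0.00000j ; Δ = 0.28288 + 0.00000j
  [+1]  conj(Y_{6,1})(Ω₁) = -0.31535 - 0.03738j ; Y_{6,1}(Ω₂) = 0.10209 - 0.08131j ; Δ = -0.03524 + 0.02183j
  [+2]  conj(Y_{6,2})(Ω₁) = 0.05061 + 0.01217j ; Y_{6,2}(Ω₂) = -0.06711 + 0.29236j ; Δ = -0.00695 + 0.01398j
  [+3]  conj(Y_{6,3})(Ω₁) = -0.00502 - 0.00185j ; Y_{6,3}(Ω₂) = 0.09867 + 0.20585j ; Δ = -0.00011 - 0.00122j
  [+4]  conj(Y_{6,4})(Ω₁) = 0.00033 + 0.00017j ; Y_{6,4}(Ω₂) = -0.19363 - 0.09384j ; Δ = -0.00005 - 0.00006j
  [+5]  conj(Y_{6,5})(Ω₁) = -0.00001 - 0.00001j ; Y_{6,5}(Ω₂) = -0.42246 + 0.09506j ; Δ = 0.00001 + 0.00000j
  [+6]  conj(Y_{6,6})(Ω₁) = 0.00000 + 0.00000j ; Y_{6,6}(Ω₂) = -0.17263 + 0.21485j ; Δ = -0.00000 + 0.00000j
Σ over m = 0.19819 + 0.00000j; ×(4π/13) → 0.19158 + 0.00000j. Real part: 0.191579

0.191579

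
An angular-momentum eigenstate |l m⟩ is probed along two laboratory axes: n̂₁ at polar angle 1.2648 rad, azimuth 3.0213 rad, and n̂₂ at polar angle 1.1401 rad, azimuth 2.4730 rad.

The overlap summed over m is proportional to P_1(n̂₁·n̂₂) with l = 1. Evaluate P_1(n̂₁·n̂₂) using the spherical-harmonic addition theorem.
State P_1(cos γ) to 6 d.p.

Addition theorem: P_1(cos γ) = (4π/3) Σ_m Y*_{lm}(Ω₁) Y_{lm}(Ω₂), m = −1…1:
  m=-1: -0.32706 + 0.03953j × -0.24635 - 0.19461j = 0.08827 + 0.05391j  (running Σ = 0.08827 + 0.05391j)
  m=0: 0.14719 + 0.00000j × 0.20399 + 0.00000j = 0.03003 + 0.00000j  (running Σ = 0.11829 + 0.05391j)
  m=1: 0.32706 + 0.03953j × 0.24635 - 0.19461j = 0.08827 - 0.05391j  (running Σ = 0.20656 + 0.00000j)
Accumulated sum 0.20656 + 0.00000j; after 4π/(2l+1) scaling, 0.86522 + 0.00000j ⇒ P_1 = 0.865222

0.865222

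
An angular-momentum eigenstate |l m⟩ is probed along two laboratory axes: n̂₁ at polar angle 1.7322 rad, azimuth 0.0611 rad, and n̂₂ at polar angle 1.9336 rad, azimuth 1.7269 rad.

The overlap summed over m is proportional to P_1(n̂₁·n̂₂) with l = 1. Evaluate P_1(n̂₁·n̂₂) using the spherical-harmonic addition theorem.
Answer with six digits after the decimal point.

-0.030500

Addition theorem: P_1(cos γ) = (4π/3) Σ_m Y*_{lm}(Ω₁) Y_{lm}(Ω₂), m = −1…1:
  [-1]  conj(Y_{1,-1})(Ω₁) = +0.340367+0.020822i ; Y_{1,-1}(Ω₂) = -0.050218-0.319077i ; Δ = -0.010449-0.109649i
  [+0]  conj(Y_{1,0})(Ω₁) = -0.078520-0.000000i ; Y_{1,0}(Ω₂) = -0.173403+0.000000i ; Δ = +0.013616+0.000000i
  [+1]  conj(Y_{1,1})(Ω₁) = -0.340367+0.020822i ; Y_{1,1}(Ω₂) = +0.050218-0.319077i ; Δ = -0.010449+0.109649i
Σ over m = -0.007281+0.000000i; ×(4π/3) → -0.030500+0.000000i. Real part: -0.030500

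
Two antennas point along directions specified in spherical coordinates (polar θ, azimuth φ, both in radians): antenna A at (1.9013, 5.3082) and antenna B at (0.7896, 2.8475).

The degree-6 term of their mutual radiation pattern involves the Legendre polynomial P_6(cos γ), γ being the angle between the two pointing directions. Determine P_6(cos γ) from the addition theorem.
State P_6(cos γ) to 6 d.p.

-0.281840

Summing Y*_{l m}(θ₁,φ₁)·Y_{l m}(θ₂,φ₂) over m ∈ [−6, 6]; prefactor 4π/(2·6+1) = 0.966644:
  term(m=-6) = -0.012570+0.017347i   from Y*(Ω₁)=+0.314000+0.145253i, Y(Ω₂)=-0.011923+0.060762i
  term(m=-5) = -0.084455+0.022727i   from Y*(Ω₁)=-0.066538-0.405761i, Y(Ω₂)=-0.021306-0.211635i
  term(m=-4) = -0.016705-0.007420i   from Y*(Ω₁)=-0.032850+0.031119i, Y(Ω₂)=+0.155233+0.372944i
  term(m=-3) = +0.060340+0.118236i   from Y*(Ω₁)=-0.321738-0.070812i, Y(Ω₂)=-0.256023-0.311143i
  term(m=-2) = -0.000986+0.004650i   from Y*(Ω₁)=+0.057127+0.143371i, Y(Ω₂)=+0.025624+0.017089i
  term(m=-1) = -0.078693+0.063753i   from Y*(Ω₁)=-0.156594+0.230963i, Y(Ω₂)=+0.347360+0.105207i
  term(m=+0) = -0.025425+0.000000i   from Y*(Ω₁)=+0.180159-0.000000i, Y(Ω₂)=-0.141127+0.000000i
  term(m=+1) = -0.078693-0.063753i   from Y*(Ω₁)=+0.156594+0.230963i, Y(Ω₂)=-0.347360+0.105207i
  term(m=+2) = -0.000986-0.004650i   from Y*(Ω₁)=+0.057127-0.143371i, Y(Ω₂)=+0.025624-0.017089i
  term(m=+3) = +0.060340-0.118236i   from Y*(Ω₁)=+0.321738-0.070812i, Y(Ω₂)=+0.256023-0.311143i
  term(m=+4) = -0.016705+0.007420i   from Y*(Ω₁)=-0.032850-0.031119i, Y(Ω₂)=+0.155233-0.372944i
  term(m=+5) = -0.084455-0.022727i   from Y*(Ω₁)=+0.066538-0.405761i, Y(Ω₂)=+0.021306-0.211635i
  term(m=+6) = -0.012570-0.017347i   from Y*(Ω₁)=+0.314000-0.145253i, Y(Ω₂)=-0.011923-0.060762i
Total Σ_m = -0.291565-0.000000i. Multiply by 0.966644: -0.281840-0.000000i. P_6(cos γ) = -0.281840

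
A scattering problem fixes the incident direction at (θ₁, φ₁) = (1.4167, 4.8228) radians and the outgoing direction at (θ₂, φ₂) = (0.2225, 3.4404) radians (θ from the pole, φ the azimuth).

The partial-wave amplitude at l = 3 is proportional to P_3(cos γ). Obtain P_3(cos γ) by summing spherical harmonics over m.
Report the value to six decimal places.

Addition theorem: P_3(cos γ) = (4π/7) Σ_m Y*_{lm}(Ω₁) Y_{lm}(Ω₂), m = −3…3:
  term(m=-3) = -0.000967-0.001524i   from Y*(Ω₁)=-0.130919+0.380685i, Y(Ω₂)=-0.002799+0.003502i
  term(m=-2) = -0.006913+0.002735i   from Y*(Ω₁)=-0.149447-0.033548i, Y(Ω₂)=+0.040126-0.027311i
  term(m=-1) = -0.014136-0.074141i   from Y*(Ω₁)=-0.031043+0.280018i, Y(Ω₂)=-0.256028+0.078864i
  term(m=+0) = -0.105546-0.000000i   from Y*(Ω₁)=-0.165087-0.000000i, Y(Ω₂)=+0.639335+0.000000i
  term(m=+1) = -0.014136+0.074141i   from Y*(Ω₁)=+0.031043+0.280018i, Y(Ω₂)=+0.256028+0.078864i
  term(m=+2) = -0.006913-0.002735i   from Y*(Ω₁)=-0.149447+0.033548i, Y(Ω₂)=+0.040126+0.027311i
  term(m=+3) = -0.000967+0.001524i   from Y*(Ω₁)=+0.130919+0.380685i, Y(Ω₂)=+0.002799+0.003502i
Σ over m = -0.149576+0.000000i; ×(4π/7) → -0.268518+0.000000i. Real part: -0.268518

-0.268518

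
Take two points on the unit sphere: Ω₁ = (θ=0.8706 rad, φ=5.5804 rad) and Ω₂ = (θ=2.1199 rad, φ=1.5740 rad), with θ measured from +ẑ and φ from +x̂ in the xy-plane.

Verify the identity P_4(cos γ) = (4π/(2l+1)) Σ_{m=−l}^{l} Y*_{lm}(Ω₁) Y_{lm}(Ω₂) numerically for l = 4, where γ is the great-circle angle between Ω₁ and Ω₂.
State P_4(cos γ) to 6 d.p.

Term-by-term m-sum for l=4 (normalisation 4π/9 = 1.396263):
  term(m=-4) = -0.033681-0.011073i   from Y*(Ω₁)=-0.143149-0.049104i, Y(Ω₂)=+0.234256-0.003002i
  term(m=-3) = -0.124886+0.076083i   from Y*(Ω₁)=-0.184684-0.309812i, Y(Ω₂)=-0.003897-0.405427i
  term(m=-2) = -0.013019+0.081282i   from Y*(Ω₁)=+0.061342-0.367876i, Y(Ω₂)=-0.220715+0.001414i
  term(m=-1) = +0.003257+0.003820i   from Y*(Ω₁)=-0.016637+0.014093i, Y(Ω₂)=-0.000738-0.230240i
  term(m=+0) = +0.098616+0.000000i   from Y*(Ω₁)=-0.362032-0.000000i, Y(Ω₂)=-0.272395+0.000000i
  term(m=+1) = +0.003257-0.003820i   from Y*(Ω₁)=+0.016637+0.014093i, Y(Ω₂)=+0.000738-0.230240i
  term(m=+2) = -0.013019-0.081282i   from Y*(Ω₁)=+0.061342+0.367876i, Y(Ω₂)=-0.220715-0.001414i
  term(m=+3) = -0.124886-0.076083i   from Y*(Ω₁)=+0.184684-0.309812i, Y(Ω₂)=+0.003897-0.405427i
  term(m=+4) = -0.033681+0.011073i   from Y*(Ω₁)=-0.143149+0.049104i, Y(Ω₂)=+0.234256+0.003002i
Σ over m = -0.238042-0.000000i; ×(4π/9) → -0.332370-0.000000i. Real part: -0.332370

-0.332370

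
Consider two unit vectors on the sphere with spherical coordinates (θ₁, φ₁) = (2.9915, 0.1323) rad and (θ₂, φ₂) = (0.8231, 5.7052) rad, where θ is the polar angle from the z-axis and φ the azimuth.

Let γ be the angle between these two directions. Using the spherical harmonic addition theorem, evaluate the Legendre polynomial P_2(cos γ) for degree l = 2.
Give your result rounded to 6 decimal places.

0.020695

Expand P_2 via completeness: Σ_{m} conj(Y_{2,m}) at Ω₁ times Y_{2,m} at Ω₂ —
  m=-2: 0.00834 + 0.00226j × 0.08370 + 0.19007j = 0.00027 + 0.00177j  (running Σ = 0.00027 + 0.00177j)
  m=-1: -0.11322 - 0.01507j × 0.32261 + 0.21044j = -0.03336 - 0.02869j  (running Σ = -0.03309 - 0.02691j)
  m=0: 0.60963 + 0.00000j × 0.12206 + 0.00000j = 0.07441 + 0.00000j  (running Σ = 0.04132 - 0.02691j)
  m=1: 0.11322 - 0.01507j × -0.32261 + 0.21044j = -0.03336 + 0.02869j  (running Σ = 0.00797 + 0.00177j)
  m=2: 0.00834 - 0.00226j × 0.08370 - 0.19007j = 0.00027 - 0.00177j  (running Σ = 0.00823 - 0.00000j)
Σ over m = 0.00823 - 0.00000j; ×(4π/5) → 0.02070 - 0.00000j. Real part: 0.020695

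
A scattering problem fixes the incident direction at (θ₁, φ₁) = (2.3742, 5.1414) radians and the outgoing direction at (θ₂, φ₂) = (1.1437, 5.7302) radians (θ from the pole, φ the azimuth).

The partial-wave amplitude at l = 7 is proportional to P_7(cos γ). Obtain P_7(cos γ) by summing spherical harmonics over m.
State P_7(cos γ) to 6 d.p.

Addition theorem: P_7(cos γ) = (4π/15) Σ_m Y*_{lm}(Ω₁) Y_{lm}(Ω₂), m = −7…7:
  [-7]  conj(Y_{7,-7})(Ω₁) = (-0.005368, -0.038502) ; Y_{7,-7}(Ω₂) = (-0.192929, -0.172414) ; Δ = (-0.005603, 0.008354)
  [-6]  conj(Y_{7,-6})(Ω₁) = (-0.127151, 0.081057) ; Y_{7,-6}(Ω₂) = (-0.433776, -0.077286) ; Δ = (0.061419, -0.025333)
  [-5]  conj(Y_{7,-5})(Ω₁) = (0.284921, 0.184342) ; Y_{7,-5}(Ω₂) = (-0.262276, 0.103744) ; Δ = (-0.093852, -0.018790)
  [-4]  conj(Y_{7,-4})(Ω₁) = (0.066317, -0.453365) ; Y_{7,-4}(Ω₂) = (0.096000, -0.128630) ; Δ = (-0.051950, -0.052053)
  [-3]  conj(Y_{7,-3})(Ω₁) = (-0.255272, 0.074446) ; Y_{7,-3}(Ω₂) = (0.030219, -0.341888) ; Δ = (0.017738, 0.089524)
  [-2]  conj(Y_{7,-2})(Ω₁) = (-0.128117, -0.148221) ; Y_{7,-2}(Ω₂) = (0.008079, 0.016111) ; Δ = (0.001353, -0.003262)
  [-1]  conj(Y_{7,-1})(Ω₁) = (-0.152421, 0.333216) ; Y_{7,-1}(Ω₂) = (0.284842, 0.175810) ; Δ = (-0.101999, 0.068117)
  [+0]  conj(Y_{7,0})(Ω₁) = (-0.090864, -0.000000) ; Y_{7,0}(Ω₂) = (0.023016, 0.000000) ; Δ = (-0.002091, -0.000000)
  [+1]  conj(Y_{7,1})(Ω₁) = (0.152421, 0.333216) ; Y_{7,1}(Ω₂) = (-0.284842, 0.175810) ; Δ = (-0.101999, -0.068117)
  [+2]  conj(Y_{7,2})(Ω₁) = (-0.128117, 0.148221) ; Y_{7,2}(Ω₂) = (0.008079, -0.016111) ; Δ = (0.001353, 0.003262)
  [+3]  conj(Y_{7,3})(Ω₁) = (0.255272, 0.074446) ; Y_{7,3}(Ω₂) = (-0.030219, -0.341888) ; Δ = (0.017738, -0.089524)
  [+4]  conj(Y_{7,4})(Ω₁) = (0.066317, 0.453365) ; Y_{7,4}(Ω₂) = (0.096000, 0.128630) ; Δ = (-0.051950, 0.052053)
  [+5]  conj(Y_{7,5})(Ω₁) = (-0.284921, 0.184342) ; Y_{7,5}(Ω₂) = (0.262276, 0.103744) ; Δ = (-0.093852, 0.018790)
  [+6]  conj(Y_{7,6})(Ω₁) = (-0.127151, -0.081057) ; Y_{7,6}(Ω₂) = (-0.433776, 0.077286) ; Δ = (0.061419, 0.025333)
  [+7]  conj(Y_{7,7})(Ω₁) = (0.005368, -0.038502) ; Y_{7,7}(Ω₂) = (0.192929, -0.172414) ; Δ = (-0.005603, -0.008354)
Accumulated sum (-0.347879, 0.000000); after 4π/(2l+1) scaling, (-0.291438, 0.000000) ⇒ P_7 = -0.291438

-0.291438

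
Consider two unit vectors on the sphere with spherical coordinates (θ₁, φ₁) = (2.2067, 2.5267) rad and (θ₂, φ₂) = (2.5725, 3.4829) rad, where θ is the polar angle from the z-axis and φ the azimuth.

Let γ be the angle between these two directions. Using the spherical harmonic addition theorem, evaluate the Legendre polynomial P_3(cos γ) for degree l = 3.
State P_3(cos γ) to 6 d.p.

Addition theorem: P_3(cos γ) = (4π/7) Σ_m Y*_{lm}(Ω₁) Y_{lm}(Ω₂), m = −3…3:
  m=-3: +0.058766+0.209174i × -0.033950+0.055764i = -0.013659-0.003824i  (running Σ = -0.013659-0.003824i)
  m=-2: -0.131392+0.370250i × -0.193974+0.157700i = -0.032902-0.092539i  (running Σ = -0.046561-0.096364i)
  m=-1: -0.162180+0.114536i × -0.418160+0.148534i = +0.050805-0.071984i  (running Σ = +0.004244-0.168347i)
  m=0: +0.274022-0.000000i × -0.172303+0.000000i = -0.047215+0.000000i  (running Σ = -0.042971-0.168347i)
  m=1: +0.162180+0.114536i × +0.418160+0.148534i = +0.050805+0.071984i  (running Σ = +0.007834-0.096364i)
  m=2: -0.131392-0.370250i × -0.193974-0.157700i = -0.032902+0.092539i  (running Σ = -0.025068-0.003824i)
  m=3: -0.058766+0.209174i × +0.033950+0.055764i = -0.013659+0.003824i  (running Σ = -0.038727-0.000000i)
Accumulated sum -0.038727-0.000000i; after 4π/(2l+1) scaling, -0.069523-0.000000i ⇒ P_3 = -0.069523

-0.069523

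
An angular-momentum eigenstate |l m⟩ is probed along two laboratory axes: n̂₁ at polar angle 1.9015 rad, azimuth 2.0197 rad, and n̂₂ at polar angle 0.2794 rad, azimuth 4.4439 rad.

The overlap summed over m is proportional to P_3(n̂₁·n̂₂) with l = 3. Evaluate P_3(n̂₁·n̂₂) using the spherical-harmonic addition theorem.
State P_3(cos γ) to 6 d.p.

Expand P_3 via completeness: Σ_{m} conj(Y_{3,m}) at Ω₁ times Y_{3,m} at Ω₂ —
  m=-3: Y*=+0.344184-0.078444i  Y=+0.006311-0.006062i  product +0.001696-0.002582i
  m=-2: Y*=+0.185040+0.232132i  Y=-0.064197-0.038218i  product -0.003007-0.021974i
  m=-1: Y*=+0.062721-0.130207i  Y=-0.085581+0.311055i  product +0.035134+0.030653i
  m=+0: Y*=+0.299641-0.000000i  Y=+0.581005+0.000000i  product +0.174093+0.000000i
  m=+1: Y*=-0.062721-0.130207i  Y=+0.085581+0.311055i  product +0.035134-0.030653i
  m=+2: Y*=+0.185040-0.232132i  Y=-0.064197+0.038218i  product -0.003007+0.021974i
  m=+3: Y*=-0.344184-0.078444i  Y=-0.006311-0.006062i  product +0.001696+0.002582i
Total Σ_m = +0.241739+0.000000i. Multiply by 1.795196: +0.433969+0.000000i. P_3(cos γ) = 0.433969

0.433969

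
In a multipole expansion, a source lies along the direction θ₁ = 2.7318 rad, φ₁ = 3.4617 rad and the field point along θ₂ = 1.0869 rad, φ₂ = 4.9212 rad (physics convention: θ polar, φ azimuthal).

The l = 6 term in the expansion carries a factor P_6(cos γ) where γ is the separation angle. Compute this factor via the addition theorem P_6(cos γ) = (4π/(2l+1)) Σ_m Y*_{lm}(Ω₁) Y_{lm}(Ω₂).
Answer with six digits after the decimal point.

Expand P_6 via completeness: Σ_{m} conj(Y_{6,m}) at Ω₁ times Y_{6,m} at Ω₂ —
  m=-6: -0.00066 + 0.00182j × -0.07265 + 0.22075j = -0.00035 - 0.00028j  (running Σ = -0.00035 - 0.00028j)
  m=-5: -0.00046 + 0.01540j × 0.36577 + 0.21271j = -0.00344 + 0.00554j  (running Σ = -0.00380 + 0.00526j)
  m=-4: 0.02124 + 0.07110j × 0.20296 - 0.22427j = 0.02026 + 0.00967j  (running Σ = 0.01646 + 0.01492j)
  m=-3: 0.13546 + 0.19362j × 0.07630 + 0.10543j = -0.01008 + 0.02906j  (running Σ = 0.00638 + 0.04398j)
  m=-2: 0.38195 + 0.28451j × 0.31491 - 0.13973j = 0.16004 + 0.03622j  (running Σ = 0.16642 + 0.08020j)
  m=-1: 0.44542 + 0.14766j × 0.00185 + 0.00875j = -0.00047 + 0.00417j  (running Σ = 0.16595 + 0.08437j)
  m=0: -0.13141 + 0.00000j × 0.33767 + 0.00000j = -0.04437 + 0.00000j  (running Σ = 0.12158 + 0.08437j)
  m=1: -0.44542 + 0.14766j × -0.00185 + 0.00875j = -0.00047 - 0.00417j  (running Σ = 0.12111 + 0.08020j)
  m=2: 0.38195 - 0.28451j × 0.31491 + 0.13973j = 0.16004 - 0.03622j  (running Σ = 0.28115 + 0.04398j)
  m=3: -0.13546 + 0.19362j × -0.07630 + 0.10543j = -0.01008 - 0.02906j  (running Σ = 0.27107 + 0.01492j)
  m=4: 0.02124 - 0.07110j × 0.20296 + 0.22427j = 0.02026 - 0.00967j  (running Σ = 0.29133 + 0.00526j)
  m=5: 0.00046 + 0.01540j × -0.36577 + 0.21271j = -0.00344 - 0.00554j  (running Σ = 0.28788 - 0.00028j)
  m=6: -0.00066 - 0.00182j × -0.07265 - 0.22075j = -0.00035 + 0.00028j  (running Σ = 0.28753 + 0.00000j)
Σ over m = 0.28753 + 0.00000j; ×(4π/13) → 0.27794 + 0.00000j. Real part: 0.277940

0.277940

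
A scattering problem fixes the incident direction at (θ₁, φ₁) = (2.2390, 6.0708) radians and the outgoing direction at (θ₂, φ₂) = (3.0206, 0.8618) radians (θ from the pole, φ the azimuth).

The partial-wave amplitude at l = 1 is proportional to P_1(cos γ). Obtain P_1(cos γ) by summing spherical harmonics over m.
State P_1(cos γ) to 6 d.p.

Summing Y*_{l m}(θ₁,φ₁)·Y_{l m}(θ₂,φ₂) over m ∈ [−1, 1]; prefactor 4π/(2·1+1) = 4.188790:
  term(m=-1) = 0.00539 - 0.00994j   from Y*(Ω₁)=0.26510 - 0.05716j, Y(Ω₂)=0.02715 - 0.03165j
  term(m=+0) = 0.14683 + 0.00000j   from Y*(Ω₁)=-0.30273 + 0.00000j, Y(Ω₂)=-0.48503 + 0.00000j
  term(m=+1) = 0.00539 + 0.00994j   from Y*(Ω₁)=-0.26510 - 0.05716j, Y(Ω₂)=-0.02715 - 0.03165j
Σ over m = 0.15761 + 0.00000j; ×(4π/3) → 0.66019 + 0.00000j. Real part: 0.660186

0.660186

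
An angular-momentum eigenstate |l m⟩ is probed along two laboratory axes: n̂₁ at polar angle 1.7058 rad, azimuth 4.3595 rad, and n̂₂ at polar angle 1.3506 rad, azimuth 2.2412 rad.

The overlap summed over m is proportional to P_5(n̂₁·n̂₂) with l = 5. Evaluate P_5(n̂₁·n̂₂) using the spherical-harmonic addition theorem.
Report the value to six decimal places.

-0.013777

Term-by-term m-sum for l=5 (normalisation 4π/11 = 1.142397):
  [-5]  conj(Y_{5,-5})(Ω₁) = -0.435109+0.085328i ; Y_{5,-5}(Ω₂) = +0.085794+0.401680i ; Δ = -0.071604-0.167454i
  [-4]  conj(Y_{5,-4})(Ω₁) = -0.030200+0.188043i ; Y_{5,-4}(Ω₂) = -0.260504-0.129059i ; Δ = +0.032136-0.045089i
  [-3]  conj(Y_{5,-3})(Ω₁) = -0.245567-0.138047i ; Y_{5,-3}(Ω₂) = -0.165943+0.078207i ; Δ = +0.051546+0.003703i
  [-2]  conj(Y_{5,-2})(Ω₁) = -0.161204+0.137380i ; Y_{5,-2}(Ω₂) = +0.068860-0.294107i ; Δ = +0.029304+0.056871i
  [-1]  conj(Y_{5,-1})(Ω₁) = -0.082623-0.224333i ; Y_{5,-1}(Ω₂) = -0.073769-0.093036i ; Δ = -0.014776+0.024236i
  [+0]  conj(Y_{5,0})(Ω₁) = -0.216477-0.000000i ; Y_{5,0}(Ω₂) = +0.301522+0.000000i ; Δ = -0.065273-0.000000i
  [+1]  conj(Y_{5,1})(Ω₁) = +0.082623-0.224333i ; Y_{5,1}(Ω₂) = +0.073769-0.093036i ; Δ = -0.014776-0.024236i
  [+2]  conj(Y_{5,2})(Ω₁) = -0.161204-0.137380i ; Y_{5,2}(Ω₂) = +0.068860+0.294107i ; Δ = +0.029304-0.056871i
  [+3]  conj(Y_{5,3})(Ω₁) = +0.245567-0.138047i ; Y_{5,3}(Ω₂) = +0.165943+0.078207i ; Δ = +0.051546-0.003703i
  [+4]  conj(Y_{5,4})(Ω₁) = -0.030200-0.188043i ; Y_{5,4}(Ω₂) = -0.260504+0.129059i ; Δ = +0.032136+0.045089i
  [+5]  conj(Y_{5,5})(Ω₁) = +0.435109+0.085328i ; Y_{5,5}(Ω₂) = -0.085794+0.401680i ; Δ = -0.071604+0.167454i
Accumulated sum -0.012060+0.000000i; after 4π/(2l+1) scaling, -0.013777+0.000000i ⇒ P_5 = -0.013777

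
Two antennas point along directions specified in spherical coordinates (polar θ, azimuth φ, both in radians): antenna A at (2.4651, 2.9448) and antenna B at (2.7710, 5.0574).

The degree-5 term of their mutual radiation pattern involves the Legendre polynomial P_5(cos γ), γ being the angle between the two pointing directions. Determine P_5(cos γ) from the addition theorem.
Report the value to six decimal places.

-0.176997

Summing Y*_{l m}(θ₁,φ₁)·Y_{l m}(θ₂,φ₂) over m ∈ [−5, 5]; prefactor 4π/(2·5+1) = 1.142397:
  term(m=-5) = -0.00005 + 0.00012j   from Y*(Ω₁)=-0.02472 + 0.03717j, Y(Ω₂)=0.00286 - 0.00044j
  term(m=-4) = -0.00232 - 0.00342j   from Y*(Ω₁)=-0.12411 + 0.12455j, Y(Ω₂)=-0.00446 + 0.02311j
  term(m=-3) = 0.04249 - 0.00232j   from Y*(Ω₁)=-0.31540 + 0.21135j, Y(Ω₂)=-0.09637 - 0.05721j
  term(m=-2) = -0.06652 + 0.12557j   from Y*(Ω₁)=-0.39425 + 0.16371j, Y(Ω₂)=0.25672 - 0.21189j
  term(m=-1) = -0.01414 - 0.02350j   from Y*(Ω₁)=-0.04945 + 0.00986j, Y(Ω₂)=0.18394 + 0.51182j
  term(m=+0) = -0.07382 + 0.00000j   from Y*(Ω₁)=0.38948 + 0.00000j, Y(Ω₂)=-0.18953 + 0.00000j
  term(m=+1) = -0.01414 + 0.02350j   from Y*(Ω₁)=0.04945 + 0.00986j, Y(Ω₂)=-0.18394 + 0.51182j
  term(m=+2) = -0.06652 - 0.12557j   from Y*(Ω₁)=-0.39425 - 0.16371j, Y(Ω₂)=0.25672 + 0.21189j
  term(m=+3) = 0.04249 + 0.00232j   from Y*(Ω₁)=0.31540 + 0.21135j, Y(Ω₂)=0.09637 - 0.05721j
  term(m=+4) = -0.00232 + 0.00342j   from Y*(Ω₁)=-0.12411 - 0.12455j, Y(Ω₂)=-0.00446 - 0.02311j
  term(m=+5) = -0.00005 - 0.00012j   from Y*(Ω₁)=0.02472 + 0.03717j, Y(Ω₂)=-0.00286 - 0.00044j
Σ over m = -0.15494 - 0.00000j; ×(4π/11) → -0.17700 - 0.00000j. Real part: -0.176997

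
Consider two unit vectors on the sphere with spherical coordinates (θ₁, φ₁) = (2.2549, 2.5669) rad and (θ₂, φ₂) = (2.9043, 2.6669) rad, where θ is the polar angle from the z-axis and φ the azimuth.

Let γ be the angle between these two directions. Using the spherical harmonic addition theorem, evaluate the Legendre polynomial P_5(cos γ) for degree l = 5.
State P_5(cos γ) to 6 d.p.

Expand P_5 via completeness: Σ_{m} conj(Y_{5,m}) at Ω₁ times Y_{5,m} at Ω₂ —
  [-5]  conj(Y_{5,-5})(Ω₁) = +0.125115+0.034375i ; Y_{5,-5}(Ω₂) = +0.000240-0.000231i ; Δ = +0.000038-0.000021i
  [-4]  conj(Y_{5,-4})(Ω₁) = +0.222626+0.249783i ; Y_{5,-4}(Ω₂) = +0.001403-0.004124i ; Δ = +0.001342-0.000568i
  [-3]  conj(Y_{5,-3})(Ω₁) = +0.063788+0.412886i ; Y_{5,-3}(Ω₂) = -0.004929-0.033353i ; Δ = +0.013457-0.004163i
  [-2]  conj(Y_{5,-2})(Ω₁) = -0.052151+0.116339i ; Y_{5,-2}(Ω₂) = -0.097203-0.135751i ; Δ = +0.020862-0.004229i
  [-1]  conj(Y_{5,-1})(Ω₁) = +0.258692-0.167532i ; Y_{5,-1}(Ω₂) = -0.436401-0.224259i ; Δ = -0.150464+0.015097i
  [+0]  conj(Y_{5,0})(Ω₁) = +0.214942-0.000000i ; Y_{5,0}(Ω₂) = -0.579492+0.000000i ; Δ = -0.124557+0.000000i
  [+1]  conj(Y_{5,1})(Ω₁) = -0.258692-0.167532i ; Y_{5,1}(Ω₂) = +0.436401-0.224259i ; Δ = -0.150464-0.015097i
  [+2]  conj(Y_{5,2})(Ω₁) = -0.052151-0.116339i ; Y_{5,2}(Ω₂) = -0.097203+0.135751i ; Δ = +0.020862+0.004229i
  [+3]  conj(Y_{5,3})(Ω₁) = -0.063788+0.412886i ; Y_{5,3}(Ω₂) = +0.004929-0.033353i ; Δ = +0.013457+0.004163i
  [+4]  conj(Y_{5,4})(Ω₁) = +0.222626-0.249783i ; Y_{5,4}(Ω₂) = +0.001403+0.004124i ; Δ = +0.001342+0.000568i
  [+5]  conj(Y_{5,5})(Ω₁) = -0.125115+0.034375i ; Y_{5,5}(Ω₂) = -0.000240-0.000231i ; Δ = +0.000038+0.000021i
Σ over m = -0.354087+0.000000i; ×(4π/11) → -0.404508+0.000000i. Real part: -0.404508

-0.404508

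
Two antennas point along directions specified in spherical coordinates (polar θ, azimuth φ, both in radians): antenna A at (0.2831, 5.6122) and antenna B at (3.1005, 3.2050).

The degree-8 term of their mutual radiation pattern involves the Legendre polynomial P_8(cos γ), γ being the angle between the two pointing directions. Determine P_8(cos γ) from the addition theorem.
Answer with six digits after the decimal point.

0.133019

Addition theorem: P_8(cos γ) = (4π/17) Σ_m Y*_{lm}(Ω₁) Y_{lm}(Ω₂), m = −8…8:
  term(m=-8) = +0.000000+0.000000i   from Y*(Ω₁)=+0.000012+0.000015i, Y(Ω₂)=+0.000000-0.000000i
  term(m=-7) = +0.000000+0.000000i   from Y*(Ω₁)=-0.000004+0.000263i, Y(Ω₂)=+0.000000-0.000000i
  term(m=-6) = -0.000000+0.000000i   from Y*(Ω₁)=-0.001454+0.001774i, Y(Ω₂)=+0.000000-0.000000i
  term(m=-5) = -0.000000+0.000000i   from Y*(Ω₁)=-0.014054+0.003045i, Y(Ω₂)=+0.000001-0.000000i
  term(m=-4) = -0.000002-0.000001i   from Y*(Ω₁)=-0.059644-0.029376i, Y(Ω₂)=+0.000037-0.000010i
  term(m=-3) = -0.000127-0.000173i   from Y*(Ω₁)=-0.095270-0.201237i, Y(Ω₂)=+0.000945-0.000182i
  term(m=-2) = +0.000882-0.008616i   from Y*(Ω₁)=+0.113838-0.488772i, Y(Ω₂)=+0.017119-0.002183i
  term(m=-1) = +0.090221-0.081457i   from Y*(Ω₁)=+0.476629-0.378376i, Y(Ω₂)=+0.199338-0.012656i
  term(m=+0) = -0.001999-0.000000i   from Y*(Ω₁)=-0.001772-0.000000i, Y(Ω₂)=+1.128019+0.000000i
  term(m=+1) = +0.090221+0.081457i   from Y*(Ω₁)=-0.476629-0.378376i, Y(Ω₂)=-0.199338-0.012656i
  term(m=+2) = +0.000882+0.008616i   from Y*(Ω₁)=+0.113838+0.488772i, Y(Ω₂)=+0.017119+0.002183i
  term(m=+3) = -0.000127+0.000173i   from Y*(Ω₁)=+0.095270-0.201237i, Y(Ω₂)=-0.000945-0.000182i
  term(m=+4) = -0.000002+0.000001i   from Y*(Ω₁)=-0.059644+0.029376i, Y(Ω₂)=+0.000037+0.000010i
  term(m=+5) = -0.000000-0.000000i   from Y*(Ω₁)=+0.014054+0.003045i, Y(Ω₂)=-0.000001-0.000000i
  term(m=+6) = -0.000000-0.000000i   from Y*(Ω₁)=-0.001454-0.001774i, Y(Ω₂)=+0.000000+0.000000i
  term(m=+7) = +0.000000-0.000000i   from Y*(Ω₁)=+0.000004+0.000263i, Y(Ω₂)=-0.000000-0.000000i
  term(m=+8) = +0.000000-0.000000i   from Y*(Ω₁)=+0.000012-0.000015i, Y(Ω₂)=+0.000000+0.000000i
Accumulated sum +0.179950-0.000000i; after 4π/(2l+1) scaling, +0.133019-0.000000i ⇒ P_8 = 0.133019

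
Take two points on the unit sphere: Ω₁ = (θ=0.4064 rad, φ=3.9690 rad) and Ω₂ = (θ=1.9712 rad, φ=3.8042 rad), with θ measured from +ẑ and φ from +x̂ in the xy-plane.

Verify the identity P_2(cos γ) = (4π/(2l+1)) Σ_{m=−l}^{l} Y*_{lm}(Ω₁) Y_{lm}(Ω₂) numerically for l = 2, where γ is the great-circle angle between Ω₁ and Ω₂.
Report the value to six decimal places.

Summing Y*_{l m}(θ₁,φ₁)·Y_{l m}(θ₂,φ₂) over m ∈ [−2, 2]; prefactor 4π/(2·2+1) = 2.513274:
  [-2]  conj(Y_{2,-2})(Ω₁) = -0.00507 + 0.06015j ; Y_{2,-2}(Ω₂) = 0.07964 - 0.31776j ; Δ = 0.01871 + 0.00640j
  [-1]  conj(Y_{2,-1})(Ω₁) = -0.18985 - 0.20651j ; Y_{2,-1}(Ω₂) = 0.21863 - 0.17060j ; Δ = -0.07674 - 0.01276j
  [+0]  conj(Y_{2,0})(Ω₁) = 0.48293 + 0.00000j ; Y_{2,0}(Ω₂) = -0.17163 + 0.00000j ; Δ = -0.08289 + 0.00000j
  [+1]  conj(Y_{2,1})(Ω₁) = 0.18985 - 0.20651j ; Y_{2,1}(Ω₂) = -0.21863 - 0.17060j ; Δ = -0.07674 + 0.01276j
  [+2]  conj(Y_{2,2})(Ω₁) = -0.00507 - 0.06015j ; Y_{2,2}(Ω₂) = 0.07964 + 0.31776j ; Δ = 0.01871 - 0.00640j
Σ over m = -0.19894 + 0.00000j; ×(4π/5) → -0.50000 + 0.00000j. Real part: -0.499998

-0.499998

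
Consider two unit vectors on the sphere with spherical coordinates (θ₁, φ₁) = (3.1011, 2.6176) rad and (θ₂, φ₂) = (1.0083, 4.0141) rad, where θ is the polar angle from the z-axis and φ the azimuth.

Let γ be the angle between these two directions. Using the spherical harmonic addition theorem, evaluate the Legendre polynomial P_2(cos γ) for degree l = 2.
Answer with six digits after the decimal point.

Expand P_2 via completeness: Σ_{m} conj(Y_{2,m}) at Ω₁ times Y_{2,m} at Ω₂ —
  [-2]  conj(Y_{2,-2})(Ω₁) = (0.000316, -0.000548) ; Y_{2,-2}(Ω₂) = (-0.047913, -0.272230) ; Δ = (-0.000164, -0.000060)
  [-1]  conj(Y_{2,-1})(Ω₁) = (0.027056, -0.015635) ; Y_{2,-1}(Ω₂) = (-0.224067, 0.266948) ; Δ = (-0.001889, 0.010726)
  [+0]  conj(Y_{2,0})(Ω₁) = (0.629233, -0.000000) ; Y_{2,0}(Ω₂) = (-0.046292, 0.000000) ; Δ = (-0.029128, 0.000000)
  [+1]  conj(Y_{2,1})(Ω₁) = (-0.027056, -0.015635) ; Y_{2,1}(Ω₂) = (0.224067, 0.266948) ; Δ = (-0.001889, -0.010726)
  [+2]  conj(Y_{2,2})(Ω₁) = (0.000316, 0.000548) ; Y_{2,2}(Ω₂) = (-0.047913, 0.272230) ; Δ = (-0.000164, 0.000060)
Total Σ_m = (-0.033234, 0.000000). Multiply by 2.513274: (-0.083527, 0.000000). P_2(cos γ) = -0.083527

-0.083527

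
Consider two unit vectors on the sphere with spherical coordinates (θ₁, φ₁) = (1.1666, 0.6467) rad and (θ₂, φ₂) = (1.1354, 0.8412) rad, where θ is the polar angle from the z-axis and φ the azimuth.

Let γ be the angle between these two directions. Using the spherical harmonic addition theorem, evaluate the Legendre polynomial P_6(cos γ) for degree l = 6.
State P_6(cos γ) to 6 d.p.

Addition theorem: P_6(cos γ) = (4π/13) Σ_m Y*_{lm}(Ω₁) Y_{lm}(Ω₂), m = −6…6:
  term(m=-6) = +0.030776-0.072028i   from Y*(Ω₁)=-0.215768-0.196465i, Y(Ω₂)=+0.088200+0.253514i
  term(m=-5) = +0.105338-0.154537i   from Y*(Ω₁)=-0.430571-0.039684i, Y(Ω₂)=-0.209786+0.378246i
  term(m=-4) = +0.029387-0.028955i   from Y*(Ω₁)=-0.151992+0.094192i, Y(Ω₂)=-0.224992+0.051071i
  term(m=-3) = +0.046100-0.030435i   from Y*(Ω₁)=+0.093334-0.241133i, Y(Ω₂)=+0.174127+0.123784i
  term(m=-2) = +0.078545-0.032194i   from Y*(Ω₁)=-0.074990-0.263365i, Y(Ω₂)=+0.034525+0.308064i
  term(m=-1) = +0.018727-0.003689i   from Y*(Ω₁)=+0.136644+0.103168i, Y(Ω₂)=+0.074308-0.083101i
  term(m=+0) = +0.092320+0.000000i   from Y*(Ω₁)=+0.289836-0.000000i, Y(Ω₂)=+0.318525+0.000000i
  term(m=+1) = +0.018727+0.003689i   from Y*(Ω₁)=-0.136644+0.103168i, Y(Ω₂)=-0.074308-0.083101i
  term(m=+2) = +0.078545+0.032194i   from Y*(Ω₁)=-0.074990+0.263365i, Y(Ω₂)=+0.034525-0.308064i
  term(m=+3) = +0.046100+0.030435i   from Y*(Ω₁)=-0.093334-0.241133i, Y(Ω₂)=-0.174127+0.123784i
  term(m=+4) = +0.029387+0.028955i   from Y*(Ω₁)=-0.151992-0.094192i, Y(Ω₂)=-0.224992-0.051071i
  term(m=+5) = +0.105338+0.154537i   from Y*(Ω₁)=+0.430571-0.039684i, Y(Ω₂)=+0.209786+0.378246i
  term(m=+6) = +0.030776+0.072028i   from Y*(Ω₁)=-0.215768+0.196465i, Y(Ω₂)=+0.088200-0.253514i
Accumulated sum +0.710065+0.000000i; after 4π/(2l+1) scaling, +0.686380+0.000000i ⇒ P_6 = 0.686380

0.686380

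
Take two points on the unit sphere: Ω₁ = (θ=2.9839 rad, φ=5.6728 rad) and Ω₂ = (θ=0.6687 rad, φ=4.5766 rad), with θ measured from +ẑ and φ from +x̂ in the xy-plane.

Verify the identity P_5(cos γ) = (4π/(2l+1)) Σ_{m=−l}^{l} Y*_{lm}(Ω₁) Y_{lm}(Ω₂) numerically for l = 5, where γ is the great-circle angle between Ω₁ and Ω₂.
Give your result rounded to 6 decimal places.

0.402977

Addition theorem: P_5(cos γ) = (4π/11) Σ_m Y*_{lm}(Ω₁) Y_{lm}(Ω₂), m = −5…5:
  [-5]  conj(Y_{5,-5})(Ω₁) = -0.00004 - 0.00000j ; Y_{5,-5}(Ω₂) = -0.02669 + 0.03308j ; Δ = 0.00000 - 0.00000j
  [-4]  conj(Y_{5,-4})(Ω₁) = 0.00067 + 0.00057j ; Y_{5,-4}(Ω₂) = 0.14564 + 0.08793j ; Δ = 0.00005 + 0.00014j
  [-3]  conj(Y_{5,-3})(Ω₁) = -0.00268 - 0.01007j ; Y_{5,-3}(Ω₂) = 0.14830 - 0.34369j ; Δ = -0.00386 - 0.00057j
  [-2]  conj(Y_{5,-2})(Ω₁) = -0.02726 + 0.07468j ; Y_{5,-2}(Ω₂) = -0.41700 - 0.11612j ; Δ = 0.02004 - 0.02798j
  [-1]  conj(Y_{5,-1})(Ω₁) = 0.30178 - 0.21110j ; Y_{5,-1}(Ω₂) = -0.00915 + 0.06695j ; Δ = 0.01137 + 0.02214j
  [+0]  conj(Y_{5,0})(Ω₁) = -0.76891 + 0.00000j ; Y_{5,0}(Ω₂) = -0.38696 + 0.00000j ; Δ = 0.29754 + 0.00000j
  [+1]  conj(Y_{5,1})(Ω₁) = -0.30178 - 0.21110j ; Y_{5,1}(Ω₂) = 0.00915 + 0.06695j ; Δ = 0.01137 - 0.02214j
  [+2]  conj(Y_{5,2})(Ω₁) = -0.02726 - 0.07468j ; Y_{5,2}(Ω₂) = -0.41700 + 0.11612j ; Δ = 0.02004 + 0.02798j
  [+3]  conj(Y_{5,3})(Ω₁) = 0.00268 - 0.01007j ; Y_{5,3}(Ω₂) = -0.14830 - 0.34369j ; Δ = -0.00386 + 0.00057j
  [+4]  conj(Y_{5,4})(Ω₁) = 0.00067 - 0.00057j ; Y_{5,4}(Ω₂) = 0.14564 - 0.08793j ; Δ = 0.00005 - 0.00014j
  [+5]  conj(Y_{5,5})(Ω₁) = 0.00004 - 0.00000j ; Y_{5,5}(Ω₂) = 0.02669 + 0.03308j ; Δ = 0.00000 + 0.00000j
Accumulated sum 0.35275 - 0.00000j; after 4π/(2l+1) scaling, 0.40298 - 0.00000j ⇒ P_5 = 0.402977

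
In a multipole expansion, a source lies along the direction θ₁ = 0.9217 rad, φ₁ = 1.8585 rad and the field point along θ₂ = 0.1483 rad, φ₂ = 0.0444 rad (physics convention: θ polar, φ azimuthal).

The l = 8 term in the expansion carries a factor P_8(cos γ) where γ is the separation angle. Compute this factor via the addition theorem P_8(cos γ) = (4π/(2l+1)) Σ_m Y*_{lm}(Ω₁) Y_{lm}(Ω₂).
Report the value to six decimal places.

Summing Y*_{l m}(θ₁,φ₁)·Y_{l m}(θ₂,φ₂) over m ∈ [−8, 8]; prefactor 4π/(2·8+1) = 0.739198:
  [-8]  conj(Y_{8,-8})(Ω₁) = (-0.055804, 0.062253) ; Y_{8,-8}(Ω₂) = (0.000000, -0.000000) ; Δ = (-0.000000, 0.000000)
  [-7]  conj(Y_{8,-7})(Ω₁) = (0.229238, 0.108798) ; Y_{8,-7}(Ω₂) = (0.000003, -0.000001) ; Δ = (0.000001, 0.000000)
  [-6]  conj(Y_{8,-6})(Ω₁) = (0.066731, -0.425881) ; Y_{8,-6}(Ω₂) = (0.000052, -0.000014) ; Δ = (-0.000003, -0.000023)
  [-5]  conj(Y_{8,-5})(Ω₁) = (-0.387786, 0.051597) ; Y_{8,-5}(Ω₂) = (0.000645, -0.000146) ; Δ = (-0.000243, 0.000090)
  [-4]  conj(Y_{8,-4})(Ω₁) = (0.009877, 0.022117) ; Y_{8,-4}(Ω₂) = (0.005993, -0.001076) ; Δ = (0.000083, 0.000122)
  [-3]  conj(Y_{8,-3})(Ω₁) = (-0.262313, 0.224412) ; Y_{8,-3}(Ω₂) = (0.041109, -0.005508) ; Δ = (-0.009547, 0.010670)
  [-2]  conj(Y_{8,-2})(Ω₁) = (0.181678, 0.117841) ; Y_{8,-2}(Ω₂) = (0.198448, -0.017669) ; Δ = (0.038136, 0.020175)
  [-1]  conj(Y_{8,-1})(Ω₁) = (-0.072823, 0.246095) ; Y_{8,-1}(Ω₂) = (0.596711, -0.026511) ; Δ = (-0.036930, 0.148778)
  [+0]  conj(Y_{8,0})(Ω₁) = (0.259419, -0.000000) ; Y_{8,0}(Ω₂) = (0.745909, 0.000000) ; Δ = (0.193503, 0.000000)
  [+1]  conj(Y_{8,1})(Ω₁) = (0.072823, 0.246095) ; Y_{8,1}(Ω₂) = (-0.596711, -0.026511) ; Δ = (-0.036930, -0.148778)
  [+2]  conj(Y_{8,2})(Ω₁) = (0.181678, -0.117841) ; Y_{8,2}(Ω₂) = (0.198448, 0.017669) ; Δ = (0.038136, -0.020175)
  [+3]  conj(Y_{8,3})(Ω₁) = (0.262313, 0.224412) ; Y_{8,3}(Ω₂) = (-0.041109, -0.005508) ; Δ = (-0.009547, -0.010670)
  [+4]  conj(Y_{8,4})(Ω₁) = (0.009877, -0.022117) ; Y_{8,4}(Ω₂) = (0.005993, 0.001076) ; Δ = (0.000083, -0.000122)
  [+5]  conj(Y_{8,5})(Ω₁) = (0.387786, 0.051597) ; Y_{8,5}(Ω₂) = (-0.000645, -0.000146) ; Δ = (-0.000243, -0.000090)
  [+6]  conj(Y_{8,6})(Ω₁) = (0.066731, 0.425881) ; Y_{8,6}(Ω₂) = (0.000052, 0.000014) ; Δ = (-0.000003, 0.000023)
  [+7]  conj(Y_{8,7})(Ω₁) = (-0.229238, 0.108798) ; Y_{8,7}(Ω₂) = (-0.000003, -0.000001) ; Δ = (0.000001, -0.000000)
  [+8]  conj(Y_{8,8})(Ω₁) = (-0.055804, -0.062253) ; Y_{8,8}(Ω₂) = (0.000000, 0.000000) ; Δ = (-0.000000, -0.000000)
Σ over m = (0.176498, 0.000000); ×(4π/17) → (0.130467, 0.000000). Real part: 0.130467

0.130467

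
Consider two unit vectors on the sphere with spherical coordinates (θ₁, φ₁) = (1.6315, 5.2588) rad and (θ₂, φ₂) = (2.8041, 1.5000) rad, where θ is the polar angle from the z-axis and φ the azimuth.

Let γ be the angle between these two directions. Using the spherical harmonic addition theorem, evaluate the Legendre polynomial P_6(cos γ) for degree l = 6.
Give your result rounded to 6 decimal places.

-0.055416

Addition theorem: P_6(cos γ) = (4π/13) Σ_m Y*_{lm}(Ω₁) Y_{lm}(Ω₂), m = −6…6:
  [-6]  conj(Y_{6,-6})(Ω₁) = +0.473302+0.065190i ; Y_{6,-6}(Ω₂) = -0.000580-0.000262i ; Δ = -0.000257-0.000162i
  [-5]  conj(Y_{6,-5})(Ω₁) = -0.040054-0.092272i ; Y_{6,-5}(Ω₂) = -0.002179+0.005896i ; Δ = +0.000631-0.000035i
  [-4]  conj(Y_{6,-4})(Ω₁) = +0.196021-0.277587i ; Y_{6,-4}(Ω₂) = +0.036215+0.010539i ; Δ = +0.010024-0.007987i
  [-3]  conj(Y_{6,-3})(Ω₁) = -0.116035-0.007954i ; Y_{6,-3}(Ω₂) = +0.031957-0.148197i ; Δ = -0.004887+0.016942i
  [-2]  conj(Y_{6,-2})(Ω₁) = -0.139441-0.269171i ; Y_{6,-2}(Ω₂) = -0.393611-0.056108i ; Δ = +0.039783+0.113772i
  [-1]  conj(Y_{6,-1})(Ω₁) = -0.063390+0.104229i ; Y_{6,-1}(Ω₂) = -0.040514+0.571312i ; Δ = -0.056979-0.040438i
  [+0]  conj(Y_{6,0})(Ω₁) = -0.293551-0.000000i ; Y_{6,0}(Ω₂) = +0.115681+0.000000i ; Δ = -0.033958-0.000000i
  [+1]  conj(Y_{6,1})(Ω₁) = +0.063390+0.104229i ; Y_{6,1}(Ω₂) = +0.040514+0.571312i ; Δ = -0.056979+0.040438i
  [+2]  conj(Y_{6,2})(Ω₁) = -0.139441+0.269171i ; Y_{6,2}(Ω₂) = -0.393611+0.056108i ; Δ = +0.039783-0.113772i
  [+3]  conj(Y_{6,3})(Ω₁) = +0.116035-0.007954i ; Y_{6,3}(Ω₂) = -0.031957-0.148197i ; Δ = -0.004887-0.016942i
  [+4]  conj(Y_{6,4})(Ω₁) = +0.196021+0.277587i ; Y_{6,4}(Ω₂) = +0.036215-0.010539i ; Δ = +0.010024+0.007987i
  [+5]  conj(Y_{6,5})(Ω₁) = +0.040054-0.092272i ; Y_{6,5}(Ω₂) = +0.002179+0.005896i ; Δ = +0.000631+0.000035i
  [+6]  conj(Y_{6,6})(Ω₁) = +0.473302-0.065190i ; Y_{6,6}(Ω₂) = -0.000580+0.000262i ; Δ = -0.000257+0.000162i
Total Σ_m = -0.057328-0.000000i. Multiply by 0.966644: -0.055416-0.000000i. P_6(cos γ) = -0.055416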